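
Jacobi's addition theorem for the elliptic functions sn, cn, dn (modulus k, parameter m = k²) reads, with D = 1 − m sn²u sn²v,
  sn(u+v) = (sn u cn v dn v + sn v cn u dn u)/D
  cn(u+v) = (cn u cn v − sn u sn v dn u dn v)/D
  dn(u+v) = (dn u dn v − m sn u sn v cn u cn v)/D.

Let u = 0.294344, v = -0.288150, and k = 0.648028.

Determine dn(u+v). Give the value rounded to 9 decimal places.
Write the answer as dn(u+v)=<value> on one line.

dn(u+v)=0.999991944

sn u = 0.2884357774404661, cn u = 0.9574992440165757, dn u = 0.9823761930386914
sn v = -0.2826021247875307, cn v = 0.9592372173063204, dn v = 0.9830879437678821
m = k² = 0.419940288784
D = 1 − m·sn²u·sn²v = 0.9972097915708576
dn(u+v) = (dn u·dn v − m·sn u·sn v·cn u·cn v)/D = 0.9972017585231531/0.9972097915708576 = 0.9999919444757037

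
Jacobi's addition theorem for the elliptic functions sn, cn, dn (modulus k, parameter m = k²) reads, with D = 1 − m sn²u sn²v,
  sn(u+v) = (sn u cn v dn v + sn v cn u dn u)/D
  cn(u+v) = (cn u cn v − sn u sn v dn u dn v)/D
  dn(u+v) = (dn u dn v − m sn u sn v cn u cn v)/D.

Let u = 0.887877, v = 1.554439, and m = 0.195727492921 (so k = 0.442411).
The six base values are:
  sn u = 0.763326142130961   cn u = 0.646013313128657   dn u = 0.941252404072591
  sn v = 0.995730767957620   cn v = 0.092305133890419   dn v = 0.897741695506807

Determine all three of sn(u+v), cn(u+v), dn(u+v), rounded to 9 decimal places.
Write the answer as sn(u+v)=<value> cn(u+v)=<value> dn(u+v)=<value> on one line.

m = k² = 0.195727492921
D = 1 − m·sn²u·sn²v = 0.8869277694142904
sn(u+v) = (sn u·cn v·dn v + sn v·cn u·dn u)/D = 0.6687195399236341/0.8869277694142904 = 0.753972942312138
cn(u+v) = (cn u·cn v − sn u·sn v·dn u·dn v)/D = -0.5826277071016551/0.8869277694142904 = -0.6569054743729705
dn(u+v) = (dn u·dn v − m·sn u·sn v·cn u·cn v)/D = 0.8361305568736217/0.8869277694142904 = 0.9427267763030869

sn(u+v)=0.753972942 cn(u+v)=-0.656905474 dn(u+v)=0.942726776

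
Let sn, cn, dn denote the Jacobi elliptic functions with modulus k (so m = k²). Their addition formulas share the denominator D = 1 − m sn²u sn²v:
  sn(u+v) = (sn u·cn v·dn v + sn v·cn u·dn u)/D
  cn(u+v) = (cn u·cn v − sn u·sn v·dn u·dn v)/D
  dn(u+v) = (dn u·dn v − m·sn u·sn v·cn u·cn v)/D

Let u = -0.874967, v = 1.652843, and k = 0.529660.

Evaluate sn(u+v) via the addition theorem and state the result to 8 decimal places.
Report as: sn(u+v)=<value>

sn(u+v)=0.68781259

sn u = -0.7501107876471989, cn u = 0.6613121851707398, dn u = 0.9176871939986561
sn v = 0.9991064525362964, cn v = 0.04226460103132737, dn v = 0.848505398634671
m = k² = 0.2805397156
D = 1 − m·sn²u·sn²v = 0.8424317533139207
sn(u+v) = (sn u·cn v·dn v + sn v·cn u·dn u)/D = 0.5794351698680817/0.8424317533139207 = 0.6878125944193406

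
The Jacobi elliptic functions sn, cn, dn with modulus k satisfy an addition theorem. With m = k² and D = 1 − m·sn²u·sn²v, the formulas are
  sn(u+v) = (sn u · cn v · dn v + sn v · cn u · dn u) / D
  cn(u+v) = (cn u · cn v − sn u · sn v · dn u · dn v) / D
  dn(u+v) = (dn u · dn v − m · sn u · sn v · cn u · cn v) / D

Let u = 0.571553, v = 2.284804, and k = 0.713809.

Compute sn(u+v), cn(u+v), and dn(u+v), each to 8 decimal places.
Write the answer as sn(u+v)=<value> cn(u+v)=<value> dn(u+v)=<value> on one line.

sn u = 0.5284661163850985, cn u = 0.8489543944363864, dn u = 0.9261221041789578
sn v = 0.9552254686672397, cn v = -0.2958788671220914, dn v = 0.7314933856062381
m = k² = 0.509523288481
D = 1 − m·sn²u·sn²v = 0.8701595179272947
sn(u+v) = (sn u·cn v·dn v + sn v·cn u·dn u)/D = 0.6366543707772792/0.8701595179272947 = 0.7316524817125246
cn(u+v) = (cn u·cn v − sn u·sn v·dn u·dn v)/D = -0.5931684405037481/0.8701595179272947 = -0.6816778168635854
dn(u+v) = (dn u·dn v − m·sn u·sn v·cn u·cn v)/D = 0.7420600580467849/0.8701595179272947 = 0.8527862337406359

sn(u+v)=0.73165248 cn(u+v)=-0.68167782 dn(u+v)=0.85278623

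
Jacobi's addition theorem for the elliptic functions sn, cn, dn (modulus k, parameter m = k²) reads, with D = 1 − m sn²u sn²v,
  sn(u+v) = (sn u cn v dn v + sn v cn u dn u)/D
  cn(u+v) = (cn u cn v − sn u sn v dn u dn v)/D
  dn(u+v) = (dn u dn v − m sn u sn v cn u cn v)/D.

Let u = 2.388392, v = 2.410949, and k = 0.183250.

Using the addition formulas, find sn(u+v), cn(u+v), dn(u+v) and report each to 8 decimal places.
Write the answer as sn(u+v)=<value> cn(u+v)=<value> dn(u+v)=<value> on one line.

sn u = 0.70166707343933, cn u = -0.7125049600185853, dn u = 0.9916990759705143
sn v = 0.6855511804435383, cn v = -0.7280244357111038, dn v = 0.9920775136543416
m = k² = 0.0335805625
D = 1 − m·sn²u·sn²v = 0.9922298406203238
sn(u+v) = (sn u·cn v·dn v + sn v·cn u·dn u)/D = -0.9911876839025122/0.9922298406203238 = -0.9989496821450561
cn(u+v) = (cn u·cn v − sn u·sn v·dn u·dn v)/D = 0.04546462248173589/0.9922298406203238 = 0.04582065628394349
dn(u+v) = (dn u·dn v − m·sn u·sn v·cn u·cn v)/D = 0.975463341913733/0.9922298406203238 = 0.9831022027153419

sn(u+v)=-0.99894968 cn(u+v)=0.04582066 dn(u+v)=0.98310220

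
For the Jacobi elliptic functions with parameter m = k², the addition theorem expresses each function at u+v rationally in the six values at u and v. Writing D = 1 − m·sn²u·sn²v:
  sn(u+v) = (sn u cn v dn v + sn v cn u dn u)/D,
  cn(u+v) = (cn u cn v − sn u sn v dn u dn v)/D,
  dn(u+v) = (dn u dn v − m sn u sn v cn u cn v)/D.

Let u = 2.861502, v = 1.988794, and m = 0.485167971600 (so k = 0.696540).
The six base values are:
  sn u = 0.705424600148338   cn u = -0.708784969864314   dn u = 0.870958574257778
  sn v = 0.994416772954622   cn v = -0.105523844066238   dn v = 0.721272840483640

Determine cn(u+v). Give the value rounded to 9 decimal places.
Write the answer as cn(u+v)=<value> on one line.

m = k² = 0.4851679716
D = 1 − m·sn²u·sn²v = 0.7612572420642716
cn(u+v) = (cn u·cn v − sn u·sn v·dn u·dn v)/D = -0.3658789582875727/0.7612572420642716 = -0.4806246010815385

cn(u+v)=-0.480624601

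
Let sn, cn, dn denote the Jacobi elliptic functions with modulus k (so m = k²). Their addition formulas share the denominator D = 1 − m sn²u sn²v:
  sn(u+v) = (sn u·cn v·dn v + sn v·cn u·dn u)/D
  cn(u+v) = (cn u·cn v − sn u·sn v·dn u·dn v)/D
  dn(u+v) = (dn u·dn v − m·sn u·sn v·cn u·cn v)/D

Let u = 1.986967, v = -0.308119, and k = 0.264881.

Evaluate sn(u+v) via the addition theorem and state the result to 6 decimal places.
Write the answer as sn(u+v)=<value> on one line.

sn u = 0.9307737375920069, cn u = -0.3655957458847216, dn u = 0.9691315281191609
sn v = -0.3029470191680112, cn v = 0.9530073995395926, dn v = 0.9967751775189402
m = k² = 0.070161944161
D = 1 − m·sn²u·sn²v = 0.9944214256750561
sn(u+v) = (sn u·cn v·dn v + sn v·cn u·dn u)/D = 0.9915109998004213/0.9944214256750561 = 0.9970732470163149

sn(u+v)=0.997073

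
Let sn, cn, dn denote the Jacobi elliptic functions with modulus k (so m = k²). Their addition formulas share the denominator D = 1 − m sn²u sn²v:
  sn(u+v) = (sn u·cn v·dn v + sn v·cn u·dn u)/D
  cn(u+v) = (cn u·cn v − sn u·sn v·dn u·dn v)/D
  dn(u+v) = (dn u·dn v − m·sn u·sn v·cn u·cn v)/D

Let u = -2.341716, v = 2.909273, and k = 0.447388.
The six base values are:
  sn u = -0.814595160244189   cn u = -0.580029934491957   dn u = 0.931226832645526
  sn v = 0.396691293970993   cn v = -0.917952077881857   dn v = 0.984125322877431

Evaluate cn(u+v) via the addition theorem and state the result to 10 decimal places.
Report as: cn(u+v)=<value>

m = k² = 0.200156022544
D = 1 − m·sn²u·sn²v = 0.9790994530314459
cn(u+v) = (cn u·cn v − sn u·sn v·dn u·dn v)/D = 0.8285819413607027/0.9790994530314459 = 0.8462694354442572

cn(u+v)=0.8462694354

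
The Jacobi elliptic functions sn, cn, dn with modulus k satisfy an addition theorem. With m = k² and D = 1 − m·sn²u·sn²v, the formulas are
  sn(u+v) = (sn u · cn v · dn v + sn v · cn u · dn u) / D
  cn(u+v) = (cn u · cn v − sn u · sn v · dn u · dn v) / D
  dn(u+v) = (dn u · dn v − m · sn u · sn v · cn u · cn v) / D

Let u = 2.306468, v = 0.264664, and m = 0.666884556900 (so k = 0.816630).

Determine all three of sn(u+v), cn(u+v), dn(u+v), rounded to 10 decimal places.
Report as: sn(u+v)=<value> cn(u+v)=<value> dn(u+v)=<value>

sn(u+v)=0.9483332432 cn(u+v)=-0.3172759994 dn(u+v)=0.6326505750

sn u = 0.9870088835918343, cn u = -0.160665689276836, dn u = 0.591886850173943
sn v = 0.2596276242117456, cn v = 0.9657088053580979, dn v = 0.9772653907436749
m = k² = 0.6668845569
D = 1 − m·sn²u·sn²v = 0.9562080199571183
sn(u+v) = (sn u·cn v·dn v + sn v·cn u·dn u)/D = 0.90680385276435/0.9562080199571183 = 0.9483332432256907
cn(u+v) = (cn u·cn v − sn u·sn v·dn u·dn v)/D = -0.3033818551628358/0.9562080199571183 = -0.3172759993964923
dn(u+v) = (dn u·dn v − m·sn u·sn v·cn u·cn v)/D = 0.6049455536175269/0.9562080199571183 = 0.6326505749707642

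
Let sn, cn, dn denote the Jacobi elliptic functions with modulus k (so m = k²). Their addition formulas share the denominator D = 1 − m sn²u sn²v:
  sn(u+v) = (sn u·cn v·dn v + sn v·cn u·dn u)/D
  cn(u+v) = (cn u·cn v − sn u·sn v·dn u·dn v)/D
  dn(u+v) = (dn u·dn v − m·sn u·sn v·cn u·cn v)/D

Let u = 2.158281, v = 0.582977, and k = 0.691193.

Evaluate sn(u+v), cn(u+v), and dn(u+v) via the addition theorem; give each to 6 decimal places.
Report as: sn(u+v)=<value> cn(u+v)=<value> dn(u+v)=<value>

sn u = 0.9725006655036013, cn u = -0.2329000978854508, dn u = 0.7403826366039857
sn v = 0.5382220092267303, cn v = 0.8428031020255807, dn v = 0.9282266035619288
m = k² = 0.477747763249
D = 1 − m·sn²u·sn²v = 0.8691115324042454
sn(u+v) = (sn u·cn v·dn v + sn v·cn u·dn u)/D = 0.66799078068633/0.8691115324042454 = 0.7685904004040195
cn(u+v) = (cn u·cn v − sn u·sn v·dn u·dn v)/D = -0.5560064502108974/0.8691115324042454 = -0.6397411948646022
dn(u+v) = (dn u·dn v − m·sn u·sn v·cn u·cn v)/D = 0.7363275237488347/0.8691115324042454 = 0.8472186782655077

sn(u+v)=0.768590 cn(u+v)=-0.639741 dn(u+v)=0.847219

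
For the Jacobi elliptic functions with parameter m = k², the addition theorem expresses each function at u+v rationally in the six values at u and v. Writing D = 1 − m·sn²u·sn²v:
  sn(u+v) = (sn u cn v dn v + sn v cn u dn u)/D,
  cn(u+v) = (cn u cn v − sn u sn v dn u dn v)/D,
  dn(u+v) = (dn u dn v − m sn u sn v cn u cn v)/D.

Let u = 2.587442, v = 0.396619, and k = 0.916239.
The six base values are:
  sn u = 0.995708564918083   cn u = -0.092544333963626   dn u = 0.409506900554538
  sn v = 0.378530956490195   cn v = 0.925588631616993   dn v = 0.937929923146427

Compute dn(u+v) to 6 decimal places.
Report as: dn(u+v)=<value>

m = k² = 0.839493905121
D = 1 − m·sn²u·sn²v = 0.8807427371149082
dn(u+v) = (dn u·dn v − m·sn u·sn v·cn u·cn v)/D = 0.4111918801951095/0.8807427371149082 = 0.466869453323079

dn(u+v)=0.466869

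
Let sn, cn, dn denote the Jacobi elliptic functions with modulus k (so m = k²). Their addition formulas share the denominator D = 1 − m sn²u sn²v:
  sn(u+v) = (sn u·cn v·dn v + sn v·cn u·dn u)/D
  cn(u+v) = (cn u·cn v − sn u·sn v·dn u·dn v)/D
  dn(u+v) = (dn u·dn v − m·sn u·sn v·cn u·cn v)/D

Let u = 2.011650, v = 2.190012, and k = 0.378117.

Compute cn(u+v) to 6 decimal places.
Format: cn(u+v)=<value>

cn(u+v)=-0.604780

sn u = 0.9384505505234412, cn u = -0.3454136132555436, dn u = 0.934925483587115
sn v = 0.8676894911998377, cn v = -0.4971065749528633, dn v = 0.9446471127211345
m = k² = 0.142972465689
D = 1 − m·sn²u·sn²v = 0.9052009753332326
cn(u+v) = (cn u·cn v − sn u·sn v·dn u·dn v)/D = -0.5474473335432479/0.9052009753332326 = -0.6047798759184009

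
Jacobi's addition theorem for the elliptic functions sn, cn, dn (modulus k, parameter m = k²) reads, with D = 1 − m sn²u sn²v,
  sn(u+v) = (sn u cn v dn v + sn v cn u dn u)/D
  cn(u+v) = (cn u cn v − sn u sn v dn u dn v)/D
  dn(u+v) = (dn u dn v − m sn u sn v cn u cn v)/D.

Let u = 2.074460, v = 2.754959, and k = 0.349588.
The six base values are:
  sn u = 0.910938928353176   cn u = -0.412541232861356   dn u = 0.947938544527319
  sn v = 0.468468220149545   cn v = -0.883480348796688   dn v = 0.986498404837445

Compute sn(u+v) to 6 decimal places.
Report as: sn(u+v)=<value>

m = k² = 0.122211769744
D = 1 − m·sn²u·sn²v = 0.9777437584600878
sn(u+v) = (sn u·cn v·dn v + sn v·cn u·dn u)/D = -0.9771315359955682/0.9777437584600878 = -0.9993738416029535

sn(u+v)=-0.999374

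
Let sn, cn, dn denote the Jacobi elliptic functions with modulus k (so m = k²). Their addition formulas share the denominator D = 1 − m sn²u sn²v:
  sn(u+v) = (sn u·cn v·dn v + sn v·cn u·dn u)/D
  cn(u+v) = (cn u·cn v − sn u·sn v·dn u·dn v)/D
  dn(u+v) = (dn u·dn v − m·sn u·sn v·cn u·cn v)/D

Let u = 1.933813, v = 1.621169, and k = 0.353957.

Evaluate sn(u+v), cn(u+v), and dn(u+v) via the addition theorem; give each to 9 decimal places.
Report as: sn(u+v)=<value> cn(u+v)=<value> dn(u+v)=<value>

sn(u+v)=-0.302003183 cn(u+v)=-0.953306917 dn(u+v)=0.994270192

sn u = 0.9580954493839196, cn u = -0.2864491401101165, dn u = 0.9407414691583902
sn v = 0.9999969794956234, cn v = 0.002457844508883247, dn v = 0.9352621017666698
m = k² = 0.125285557849
D = 1 − m·sn²u·sn²v = 0.884995206542398
sn(u+v) = (sn u·cn v·dn v + sn v·cn u·dn u)/D = -0.267271369334232/0.884995206542398 = -0.3020031830211135
cn(u+v) = (cn u·cn v − sn u·sn v·dn u·dn v)/D = -0.8436720516511296/0.884995206542398 = -0.9533069167089452
dn(u+v) = (dn u·dn v − m·sn u·sn v·cn u·cn v)/D = 0.8799243541121779/0.884995206542398 = 0.9942701922081234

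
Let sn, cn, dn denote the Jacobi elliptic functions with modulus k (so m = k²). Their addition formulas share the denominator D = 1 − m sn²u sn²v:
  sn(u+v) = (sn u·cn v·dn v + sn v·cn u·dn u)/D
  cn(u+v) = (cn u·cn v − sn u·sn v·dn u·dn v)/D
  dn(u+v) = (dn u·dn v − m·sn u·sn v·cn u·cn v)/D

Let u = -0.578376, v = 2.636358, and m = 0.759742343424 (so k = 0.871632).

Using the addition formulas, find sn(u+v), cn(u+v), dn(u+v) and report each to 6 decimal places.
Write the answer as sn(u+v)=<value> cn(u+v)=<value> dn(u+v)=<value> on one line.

sn u = -0.5275194521888374, cn u = 0.8495429521586233, dn u = 0.8880210317260409
sn v = 0.9730781559722801, cn v = -0.2304753834351661, dn v = 0.5297304370549049
m = k² = 0.759742343424
D = 1 − m·sn²u·sn²v = 0.7998116792681581
sn(u+v) = (sn u·cn v·dn v + sn v·cn u·dn u)/D = 0.7985066043530381/0.7998116792681581 = 0.9983682722458939
cn(u+v) = (cn u·cn v − sn u·sn v·dn u·dn v)/D = 0.0456719289972708/0.7998116792681581 = 0.05710335342822379
dn(u+v) = (dn u·dn v − m·sn u·sn v·cn u·cn v)/D = 0.3940523842782474/0.7998116792681581 = 0.4926814580137318

sn(u+v)=0.998368 cn(u+v)=0.057103 dn(u+v)=0.492681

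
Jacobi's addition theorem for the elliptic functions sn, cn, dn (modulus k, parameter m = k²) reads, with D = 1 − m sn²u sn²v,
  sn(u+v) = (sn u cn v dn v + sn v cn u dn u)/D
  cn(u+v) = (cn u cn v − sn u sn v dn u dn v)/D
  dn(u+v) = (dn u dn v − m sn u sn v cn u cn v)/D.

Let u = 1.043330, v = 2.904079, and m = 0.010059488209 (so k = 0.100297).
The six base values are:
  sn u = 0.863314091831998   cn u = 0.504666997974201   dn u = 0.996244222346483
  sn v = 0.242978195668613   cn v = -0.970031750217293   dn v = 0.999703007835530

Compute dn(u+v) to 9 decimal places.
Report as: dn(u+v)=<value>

m = k² = 0.010059488209
D = 1 − m·sn²u·sn²v = 0.9995573625541389
dn(u+v) = (dn u·dn v − m·sn u·sn v·cn u·cn v)/D = 0.9969813516887788/0.9995573625541389 = 0.997422848390834

dn(u+v)=0.997422848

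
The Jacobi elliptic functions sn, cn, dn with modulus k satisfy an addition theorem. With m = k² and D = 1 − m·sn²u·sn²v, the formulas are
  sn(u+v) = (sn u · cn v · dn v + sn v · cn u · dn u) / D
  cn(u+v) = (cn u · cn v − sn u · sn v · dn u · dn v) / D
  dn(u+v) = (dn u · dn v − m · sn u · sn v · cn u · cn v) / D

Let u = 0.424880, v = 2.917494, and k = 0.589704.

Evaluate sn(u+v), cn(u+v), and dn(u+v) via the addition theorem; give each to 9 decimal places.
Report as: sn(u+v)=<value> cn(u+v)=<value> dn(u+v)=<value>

sn u = 0.4083116697415302, cn u = 0.9128425824603515, dn u = 0.9705789689269246
sn v = 0.5298502086049739, cn v = -0.8480912429929139, dn v = 0.9499326322541667
m = k² = 0.347750807616
D = 1 − m·sn²u·sn²v = 0.9837236150972142
sn(u+v) = (sn u·cn v·dn v + sn v·cn u·dn u)/D = 0.1404918220953584/0.9837236150972142 = 0.1428163560772856
cn(u+v) = (cn u·cn v − sn u·sn v·dn u·dn v)/D = -0.9736396658026307/0.9837236150972142 = -0.9897492048174659
dn(u+v) = (dn u·dn v − m·sn u·sn v·cn u·cn v)/D = 0.9802286784852454/0.9837236150972142 = 0.9964472372541108

sn(u+v)=0.142816356 cn(u+v)=-0.989749205 dn(u+v)=0.996447237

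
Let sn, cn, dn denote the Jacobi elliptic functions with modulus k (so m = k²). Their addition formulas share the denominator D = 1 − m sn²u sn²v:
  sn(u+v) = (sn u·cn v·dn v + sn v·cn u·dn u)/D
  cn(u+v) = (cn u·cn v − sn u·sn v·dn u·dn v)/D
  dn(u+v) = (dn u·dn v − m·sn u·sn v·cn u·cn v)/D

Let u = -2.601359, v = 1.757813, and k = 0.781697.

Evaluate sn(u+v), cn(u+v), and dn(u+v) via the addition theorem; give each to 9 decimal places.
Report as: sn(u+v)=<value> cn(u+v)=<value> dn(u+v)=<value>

sn(u+v)=-0.711119152 cn(u+v)=0.703071512 dn(u+v)=0.831262745

sn u = -0.915030215938736, cn u = -0.403385304540349, dn u = 0.6988416900726756
sn v = 0.9918591935157219, cn v = 0.1273394685018816, dn v = 0.631552204559219
m = k² = 0.611050199809
D = 1 − m·sn²u·sn²v = 0.4966758048947617
sn(u+v) = (sn u·cn v·dn v + sn v·cn u·dn u)/D = -0.3531956772326962/0.4966758048947617 = -0.7111191520745271
cn(u+v) = (cn u·cn v − sn u·sn v·dn u·dn v)/D = 0.3491986093213954/0.4966758048947617 = 0.7030715124031165
dn(u+v) = (dn u·dn v − m·sn u·sn v·cn u·cn v)/D = 0.4128680927158647/0.4966758048947617 = 0.8312627445247616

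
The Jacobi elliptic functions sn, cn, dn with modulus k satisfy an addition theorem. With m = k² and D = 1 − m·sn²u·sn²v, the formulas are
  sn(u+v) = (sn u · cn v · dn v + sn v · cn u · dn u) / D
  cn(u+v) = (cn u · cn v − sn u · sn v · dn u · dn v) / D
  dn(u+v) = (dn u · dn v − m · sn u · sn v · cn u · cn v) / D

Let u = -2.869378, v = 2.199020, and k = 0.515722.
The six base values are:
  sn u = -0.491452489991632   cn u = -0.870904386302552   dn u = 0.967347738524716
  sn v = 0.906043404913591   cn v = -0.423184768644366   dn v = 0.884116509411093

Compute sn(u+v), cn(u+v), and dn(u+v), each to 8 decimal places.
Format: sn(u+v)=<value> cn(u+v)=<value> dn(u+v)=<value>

m = k² = 0.265969181284
D = 1 − m·sn²u·sn²v = 0.9472657950163486
sn(u+v) = (sn u·cn v·dn v + sn v·cn u·dn u)/D = -0.5794377060747618/0.9472657950163486 = -0.6116949531200601
cn(u+v) = (cn u·cn v − sn u·sn v·dn u·dn v)/D = 0.7493760278970584/0.9472657950163486 = 0.7910937266389157
dn(u+v) = (dn u·dn v − m·sn u·sn v·cn u·cn v)/D = 0.8988959066783439/0.9472657950163486 = 0.9489373641564141

sn(u+v)=-0.61169495 cn(u+v)=0.79109373 dn(u+v)=0.94893736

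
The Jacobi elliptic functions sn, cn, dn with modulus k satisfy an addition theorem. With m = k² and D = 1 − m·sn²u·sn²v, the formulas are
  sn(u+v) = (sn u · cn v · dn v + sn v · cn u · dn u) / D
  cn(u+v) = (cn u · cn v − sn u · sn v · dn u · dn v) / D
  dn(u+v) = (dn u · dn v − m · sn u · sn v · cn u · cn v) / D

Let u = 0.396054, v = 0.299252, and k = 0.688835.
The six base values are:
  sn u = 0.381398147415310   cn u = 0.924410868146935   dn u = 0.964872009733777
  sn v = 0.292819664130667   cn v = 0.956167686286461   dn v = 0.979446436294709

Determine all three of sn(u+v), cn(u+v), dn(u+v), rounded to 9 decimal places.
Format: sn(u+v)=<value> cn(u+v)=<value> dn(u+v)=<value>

m = k² = 0.474493657225
D = 1 − m·sn²u·sn²v = 0.9940818216884266
sn(u+v) = (sn u·cn v·dn v + sn v·cn u·dn u)/D = 0.6183621345490122/0.9940818216884266 = 0.6220434988930161
cn(u+v) = (cn u·cn v − sn u·sn v·dn u·dn v)/D = 0.778348854156907/0.9940818216884266 = 0.7829826853034071
dn(u+v) = (dn u·dn v − m·sn u·sn v·cn u·cn v)/D = 0.8982013737954557/0.9940818216884266 = 0.903548736330255

sn(u+v)=0.622043499 cn(u+v)=0.782982685 dn(u+v)=0.903548736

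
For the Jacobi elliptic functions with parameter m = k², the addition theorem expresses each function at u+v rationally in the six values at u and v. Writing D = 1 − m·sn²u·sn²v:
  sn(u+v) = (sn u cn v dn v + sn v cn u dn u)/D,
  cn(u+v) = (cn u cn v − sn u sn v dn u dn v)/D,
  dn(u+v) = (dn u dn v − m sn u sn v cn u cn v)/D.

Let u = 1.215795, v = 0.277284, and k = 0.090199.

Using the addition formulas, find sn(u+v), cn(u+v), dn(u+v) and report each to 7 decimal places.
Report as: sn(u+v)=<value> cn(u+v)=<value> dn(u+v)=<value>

sn u = 0.9370153478344108, cn u = 0.3492881874938776, dn u = 0.9964219655736958
sn v = 0.2737170267057811, cn v = 0.9618102667841234, dn v = 0.9996951801302782
m = k² = 0.008135859601
D = 1 − m·sn²u·sn²v = 0.9994648192523915
sn(u+v) = (sn u·cn v·dn v + sn v·cn u·dn u)/D = 0.9962203107117293/0.9994648192523915 = 0.9967537541310467
cn(u+v) = (cn u·cn v − sn u·sn v·dn u·dn v)/D = 0.08046749311766345/0.9994648192523915 = 0.08051058083050271
dn(u+v) = (dn u·dn v − m·sn u·sn v·cn u·cn v)/D = 0.9954172246528986/0.9994648192523915 = 0.9959502380458768

sn(u+v)=0.9967538 cn(u+v)=0.0805106 dn(u+v)=0.9959502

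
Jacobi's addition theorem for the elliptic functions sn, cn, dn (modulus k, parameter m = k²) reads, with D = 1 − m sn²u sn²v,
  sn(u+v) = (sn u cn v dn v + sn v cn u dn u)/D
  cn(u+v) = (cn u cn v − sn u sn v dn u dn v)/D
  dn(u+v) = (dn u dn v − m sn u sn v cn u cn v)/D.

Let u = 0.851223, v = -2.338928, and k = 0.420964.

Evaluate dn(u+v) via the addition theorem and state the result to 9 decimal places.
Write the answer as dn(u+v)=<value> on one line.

sn u = 0.7416430475689095, cn u = 0.6707947450544766, dn u = 0.9500147488676624
sn v = -0.8052956843965607, cn v = -0.5928733934764444, dn v = 0.9407861957395191
m = k² = 0.177210689296
D = 1 − m·sn²u·sn²v = 0.9367893119077816
dn(u+v) = (dn u·dn v − m·sn u·sn v·cn u·cn v)/D = 0.8516695109389602/0.9367893119077816 = 0.9091366651104569

dn(u+v)=0.909136665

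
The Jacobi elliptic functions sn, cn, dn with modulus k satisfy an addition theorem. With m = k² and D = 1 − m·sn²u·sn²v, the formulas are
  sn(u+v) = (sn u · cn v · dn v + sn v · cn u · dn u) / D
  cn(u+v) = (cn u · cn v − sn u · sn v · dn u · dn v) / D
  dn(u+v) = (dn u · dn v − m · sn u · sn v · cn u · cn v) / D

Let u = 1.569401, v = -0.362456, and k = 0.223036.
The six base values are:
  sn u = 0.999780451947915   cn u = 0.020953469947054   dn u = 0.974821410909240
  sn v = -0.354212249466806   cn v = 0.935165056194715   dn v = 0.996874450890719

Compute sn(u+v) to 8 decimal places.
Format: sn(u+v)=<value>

sn(u+v)=0.93060806

m = k² = 0.049745057296
D = 1 − m·sn²u·sn²v = 0.9937614110811507
sn(u+v) = (sn u·cn v·dn v + sn v·cn u·dn u)/D = 0.9248023790906941/0.9937614110811507 = 0.9306080602229931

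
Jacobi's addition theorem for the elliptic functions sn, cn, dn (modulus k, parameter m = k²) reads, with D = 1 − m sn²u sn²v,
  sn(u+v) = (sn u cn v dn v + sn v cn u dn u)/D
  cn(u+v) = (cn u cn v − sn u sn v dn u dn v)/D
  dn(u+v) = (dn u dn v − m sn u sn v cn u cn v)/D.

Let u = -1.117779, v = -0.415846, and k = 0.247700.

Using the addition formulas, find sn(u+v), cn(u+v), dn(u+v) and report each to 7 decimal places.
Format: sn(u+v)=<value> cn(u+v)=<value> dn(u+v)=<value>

sn(u+v)=-0.9981885 cn(u+v)=0.0601639 dn(u+v)=0.9689514

sn u = -0.8942150090411052, cn u = 0.4476377079800317, dn u = 0.9751610397327985
sn v = -0.403314367415769, cn v = 0.9150614848391435, dn v = 0.9949973851377932
m = k² = 0.06135529
D = 1 − m·sn²u·sn²v = 0.9920196248077988
sn(u+v) = (sn u·cn v·dn v + sn v·cn u·dn u)/D = -0.9902225906841254/0.9920196248077988 = -0.9981885095024994
cn(u+v) = (cn u·cn v − sn u·sn v·dn u·dn v)/D = 0.05968380770883365/0.9920196248077988 = 0.06016393851119349
dn(u+v) = (dn u·dn v − m·sn u·sn v·cn u·cn v)/D = 0.9612187951477161/0.9920196248077988 = 0.9689513907892192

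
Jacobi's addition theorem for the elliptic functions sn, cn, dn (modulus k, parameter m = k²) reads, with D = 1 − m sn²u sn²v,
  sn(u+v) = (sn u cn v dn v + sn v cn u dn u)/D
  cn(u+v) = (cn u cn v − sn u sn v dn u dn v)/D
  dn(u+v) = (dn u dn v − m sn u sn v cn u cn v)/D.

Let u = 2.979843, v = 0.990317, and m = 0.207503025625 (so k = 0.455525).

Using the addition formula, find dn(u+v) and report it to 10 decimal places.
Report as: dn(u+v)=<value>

sn u = 0.3387618057408379, cn u = -0.9408721693042083, dn u = 0.9880217830934339
sn v = 0.8208012182070335, cn v = 0.5712139355704217, dn v = 0.9274708479685692
m = k² = 0.207503025625
D = 1 − m·sn²u·sn²v = 0.9839568628361276
dn(u+v) = (dn u·dn v − m·sn u·sn v·cn u·cn v)/D = 0.947370295348385/0.9839568628361276 = 0.9628168989214765

dn(u+v)=0.9628168989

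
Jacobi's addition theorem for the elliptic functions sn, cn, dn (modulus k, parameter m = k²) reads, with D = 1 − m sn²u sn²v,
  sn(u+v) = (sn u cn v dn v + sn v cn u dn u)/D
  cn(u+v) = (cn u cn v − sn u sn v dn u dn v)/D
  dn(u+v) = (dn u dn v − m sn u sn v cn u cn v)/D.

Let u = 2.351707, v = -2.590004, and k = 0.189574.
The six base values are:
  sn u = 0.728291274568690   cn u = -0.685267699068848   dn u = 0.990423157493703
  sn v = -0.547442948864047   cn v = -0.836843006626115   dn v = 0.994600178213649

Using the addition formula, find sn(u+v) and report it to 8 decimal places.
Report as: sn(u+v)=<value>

sn(u+v)=-0.23597023

m = k² = 0.035938301476
D = 1 − m·sn²u·sn²v = 0.9942872463830187
sn(u+v) = (sn u·cn v·dn v + sn v·cn u·dn u)/D = -0.2346221893957903/0.9942872463830187 = -0.2359702291760155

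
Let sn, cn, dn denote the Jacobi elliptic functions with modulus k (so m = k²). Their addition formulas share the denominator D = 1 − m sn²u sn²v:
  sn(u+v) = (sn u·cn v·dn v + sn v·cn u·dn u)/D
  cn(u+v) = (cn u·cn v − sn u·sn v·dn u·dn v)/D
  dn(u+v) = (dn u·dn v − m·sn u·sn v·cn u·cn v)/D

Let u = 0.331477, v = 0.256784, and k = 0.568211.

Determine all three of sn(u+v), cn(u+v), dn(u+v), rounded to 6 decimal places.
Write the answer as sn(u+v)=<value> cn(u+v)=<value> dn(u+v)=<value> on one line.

sn(u+v)=0.546418 cn(u+v)=0.837512 dn(u+v)=0.950580

sn u = 0.3236294200291091, cn u = 0.9461839136719787, dn u = 0.9829468667154864
sn v = 0.2531023996382547, cn v = 0.9674394943857508, dn v = 0.989604508132236
m = k² = 0.322863740521
D = 1 − m·sn²u·sn²v = 0.9978337539231609
sn(u+v) = (sn u·cn v·dn v + sn v·cn u·dn u)/D = 0.5452346488543952/0.9978337539231609 = 0.5464183254081236
cn(u+v) = (cn u·cn v − sn u·sn v·dn u·dn v)/D = 0.8356981381796968/0.9978337539231609 = 0.8375123961221004
dn(u+v) = (dn u·dn v − m·sn u·sn v·cn u·cn v)/D = 0.9485204279253967/0.9978337539231609 = 0.9505796172920789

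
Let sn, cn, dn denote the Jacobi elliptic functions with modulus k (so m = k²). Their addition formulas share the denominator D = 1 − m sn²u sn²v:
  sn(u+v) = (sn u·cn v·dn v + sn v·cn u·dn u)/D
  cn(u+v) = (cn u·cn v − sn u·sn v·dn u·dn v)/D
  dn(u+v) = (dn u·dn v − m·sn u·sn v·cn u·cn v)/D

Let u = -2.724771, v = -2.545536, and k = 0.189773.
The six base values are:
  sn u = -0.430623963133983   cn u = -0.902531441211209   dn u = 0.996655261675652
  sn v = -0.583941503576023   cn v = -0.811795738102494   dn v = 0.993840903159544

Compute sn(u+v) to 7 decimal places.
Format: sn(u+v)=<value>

sn(u+v)=0.8746802

m = k² = 0.036013791529
D = 1 − m·sn²u·sn²v = 0.9977227856025903
sn(u+v) = (sn u·cn v·dn v + sn v·cn u·dn u)/D = 0.8726884131369521/0.9977227856025903 = 0.8746802475898937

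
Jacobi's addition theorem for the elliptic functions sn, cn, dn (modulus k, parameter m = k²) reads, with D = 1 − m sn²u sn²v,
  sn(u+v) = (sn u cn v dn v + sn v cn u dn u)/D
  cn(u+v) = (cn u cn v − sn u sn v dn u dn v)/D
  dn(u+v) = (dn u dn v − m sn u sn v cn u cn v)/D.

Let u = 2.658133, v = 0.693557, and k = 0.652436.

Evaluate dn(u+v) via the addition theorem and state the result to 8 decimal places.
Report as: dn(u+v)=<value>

dn(u+v)=0.98801461

sn u = 0.7740854819490573, cn u = -0.6330810900948595, dn u = 0.863095215166733
sn v = 0.6227096116732322, cn v = 0.7824530270436509, dn v = 0.9137494459876418
m = k² = 0.425672734096
D = 1 − m·sn²u·sn²v = 0.9010935040642375
dn(u+v) = (dn u·dn v − m·sn u·sn v·cn u·cn v)/D = 0.890293543397657/0.9010935040642375 = 0.9880146060116192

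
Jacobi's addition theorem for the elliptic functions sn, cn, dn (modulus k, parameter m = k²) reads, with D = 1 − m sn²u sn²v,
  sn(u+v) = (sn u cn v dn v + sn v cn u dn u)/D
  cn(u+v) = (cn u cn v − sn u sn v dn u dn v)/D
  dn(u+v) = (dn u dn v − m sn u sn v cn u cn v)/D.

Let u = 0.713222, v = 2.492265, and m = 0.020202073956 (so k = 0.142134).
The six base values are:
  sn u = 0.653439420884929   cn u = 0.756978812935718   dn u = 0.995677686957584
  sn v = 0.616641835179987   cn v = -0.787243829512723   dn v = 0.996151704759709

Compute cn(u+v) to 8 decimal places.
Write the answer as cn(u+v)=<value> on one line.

m = k² = 0.020202073956
D = 1 − m·sn²u·sn²v = 0.9967200094690287
cn(u+v) = (cn u·cn v − sn u·sn v·dn u·dn v)/D = -0.995579436270466/0.9967200094690287 = -0.9988556734210942

cn(u+v)=-0.99885567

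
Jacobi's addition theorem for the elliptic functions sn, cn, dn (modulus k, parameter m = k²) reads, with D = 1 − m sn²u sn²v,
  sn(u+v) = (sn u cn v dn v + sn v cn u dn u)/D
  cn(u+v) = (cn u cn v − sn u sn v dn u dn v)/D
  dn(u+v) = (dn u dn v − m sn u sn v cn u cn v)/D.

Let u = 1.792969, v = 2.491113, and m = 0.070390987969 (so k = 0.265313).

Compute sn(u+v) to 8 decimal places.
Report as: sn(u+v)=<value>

sn(u+v)=-0.87867742

sn u = 0.9826536397513349, cn u = -0.1854503283455002, dn u = 0.9654169495717219
sn v = 0.6475037494894326, cn v = -0.7620622641209353, dn v = 0.985133390236895
m = k² = 0.070390987969
D = 1 − m·sn²u·sn²v = 0.9715027750745769
sn(u+v) = (sn u·cn v·dn v + sn v·cn u·dn u)/D = -0.8536375548304278/0.9715027750745769 = -0.8786774229902727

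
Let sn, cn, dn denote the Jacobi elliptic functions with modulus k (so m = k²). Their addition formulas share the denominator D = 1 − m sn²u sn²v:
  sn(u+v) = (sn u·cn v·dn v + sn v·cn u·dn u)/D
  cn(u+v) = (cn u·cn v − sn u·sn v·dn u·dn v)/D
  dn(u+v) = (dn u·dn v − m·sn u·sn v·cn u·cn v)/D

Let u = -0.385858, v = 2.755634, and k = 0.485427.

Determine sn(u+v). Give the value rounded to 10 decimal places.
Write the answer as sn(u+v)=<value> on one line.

sn u = -0.3743274579603231, cn u = 0.9272965837405865, dn u = 0.9833524112552946
sn v = 0.558506589923909, cn v = -0.8295000837923807, dn v = 0.9625471948200028
m = k² = 0.235639372329
D = 1 − m·sn²u·sn²v = 0.9897006971000069
sn(u+v) = (sn u·cn v·dn v + sn v·cn u·dn u)/D = 0.808154833055427/0.9897006971000069 = 0.8165648821138143

sn(u+v)=0.8165648821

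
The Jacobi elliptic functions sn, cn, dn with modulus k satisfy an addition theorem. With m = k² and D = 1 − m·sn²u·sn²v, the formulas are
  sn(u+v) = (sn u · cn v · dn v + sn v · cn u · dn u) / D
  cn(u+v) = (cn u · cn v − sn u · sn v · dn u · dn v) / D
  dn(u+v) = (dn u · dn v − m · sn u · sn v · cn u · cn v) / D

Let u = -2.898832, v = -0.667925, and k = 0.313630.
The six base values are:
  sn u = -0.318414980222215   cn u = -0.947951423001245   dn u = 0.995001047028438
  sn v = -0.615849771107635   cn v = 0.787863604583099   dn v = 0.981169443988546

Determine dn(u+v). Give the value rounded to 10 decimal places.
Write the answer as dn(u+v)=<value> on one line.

dn(u+v)=0.9944319071

m = k² = 0.0983637769
D = 1 − m·sn²u·sn²v = 0.9962175626120433
dn(u+v) = (dn u·dn v − m·sn u·sn v·cn u·cn v)/D = 0.9906705306381458/0.9962175626120433 = 0.9944319070631987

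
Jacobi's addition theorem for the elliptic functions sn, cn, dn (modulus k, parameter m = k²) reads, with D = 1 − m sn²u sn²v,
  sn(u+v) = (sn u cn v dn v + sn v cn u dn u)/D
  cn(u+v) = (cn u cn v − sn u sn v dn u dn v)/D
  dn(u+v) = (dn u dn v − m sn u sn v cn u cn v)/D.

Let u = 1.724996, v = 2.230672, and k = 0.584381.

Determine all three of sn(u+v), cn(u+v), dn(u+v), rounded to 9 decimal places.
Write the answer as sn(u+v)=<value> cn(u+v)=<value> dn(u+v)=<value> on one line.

sn u = 0.9999354882295486, cn u = 0.01135866977837892, dn u = 0.8115065662739609
sn v = 0.9193686837695389, cn v = -0.3933970301157161, dn v = 0.8434156644631858
m = k² = 0.341501153161
D = 1 − m·sn²u·sn²v = 0.7113872245078496
sn(u+v) = (sn u·cn v·dn v + sn v·cn u·dn u)/D = -0.3233014076690576/0.7113872245078496 = -0.4544661423920331
cn(u+v) = (cn u·cn v − sn u·sn v·dn u·dn v)/D = -0.6336781383259071/0.7113872245078496 = -0.8907640121936361
dn(u+v) = (dn u·dn v − m·sn u·sn v·cn u·cn v)/D = 0.6858402036127952/0.7113872245078496 = 0.9640884457649232

sn(u+v)=-0.454466142 cn(u+v)=-0.890764012 dn(u+v)=0.964088446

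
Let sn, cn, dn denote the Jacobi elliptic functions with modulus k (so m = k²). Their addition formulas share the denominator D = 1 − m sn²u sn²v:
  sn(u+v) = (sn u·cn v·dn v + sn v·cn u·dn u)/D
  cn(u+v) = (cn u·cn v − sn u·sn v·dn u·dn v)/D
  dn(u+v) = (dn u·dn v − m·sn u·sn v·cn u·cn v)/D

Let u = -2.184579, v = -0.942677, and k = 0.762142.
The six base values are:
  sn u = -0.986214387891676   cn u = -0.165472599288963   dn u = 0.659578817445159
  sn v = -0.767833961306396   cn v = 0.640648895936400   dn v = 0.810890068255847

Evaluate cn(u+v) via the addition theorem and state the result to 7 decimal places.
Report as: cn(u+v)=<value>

m = k² = 0.580860428164
D = 1 − m·sn²u·sn²v = 0.6669195880750211
cn(u+v) = (cn u·cn v − sn u·sn v·dn u·dn v)/D = -0.5110213168809394/0.6669195880750211 = -0.7662412770869989

cn(u+v)=-0.7662413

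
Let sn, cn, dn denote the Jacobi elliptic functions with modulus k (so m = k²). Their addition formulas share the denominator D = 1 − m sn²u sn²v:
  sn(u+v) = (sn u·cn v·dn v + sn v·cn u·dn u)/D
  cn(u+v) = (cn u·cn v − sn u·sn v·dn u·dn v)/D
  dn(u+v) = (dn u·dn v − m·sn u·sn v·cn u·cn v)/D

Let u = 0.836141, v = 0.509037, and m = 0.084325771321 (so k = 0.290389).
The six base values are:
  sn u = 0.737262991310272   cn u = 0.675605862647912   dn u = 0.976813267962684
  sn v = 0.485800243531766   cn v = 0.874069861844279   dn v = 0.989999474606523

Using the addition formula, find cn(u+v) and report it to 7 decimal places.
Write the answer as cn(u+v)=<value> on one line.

cn(u+v)=0.2468377

m = k² = 0.084325771321
D = 1 − m·sn²u·sn²v = 0.9891826558541854
cn(u+v) = (cn u·cn v − sn u·sn v·dn u·dn v)/D = 0.244167564189712/0.9891826558541854 = 0.24683769245718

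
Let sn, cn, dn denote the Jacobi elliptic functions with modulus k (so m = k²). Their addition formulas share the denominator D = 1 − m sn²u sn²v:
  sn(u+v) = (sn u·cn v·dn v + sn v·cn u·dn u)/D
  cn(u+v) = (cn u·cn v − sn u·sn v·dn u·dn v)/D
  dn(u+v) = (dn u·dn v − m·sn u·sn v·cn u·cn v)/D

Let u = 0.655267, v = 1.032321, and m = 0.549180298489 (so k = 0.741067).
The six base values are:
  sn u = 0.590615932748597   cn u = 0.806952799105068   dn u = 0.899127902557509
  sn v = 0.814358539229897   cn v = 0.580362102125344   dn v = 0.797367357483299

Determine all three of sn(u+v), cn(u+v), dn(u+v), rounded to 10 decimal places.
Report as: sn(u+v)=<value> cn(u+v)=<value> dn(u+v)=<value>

m = k² = 0.549180298489
D = 1 − m·sn²u·sn²v = 0.8729552932236425
sn(u+v) = (sn u·cn v·dn v + sn v·cn u·dn u)/D = 0.8641754041989621/0.8729552932236425 = 0.9899423382928831
cn(u+v) = (cn u·cn v − sn u·sn v·dn u·dn v)/D = 0.123498237820368/0.8729552932236425 = 0.1414714347676553
dn(u+v) = (dn u·dn v − m·sn u·sn v·cn u·cn v)/D = 0.5932314685428202/0.8729552932236425 = 0.6795668382422422

sn(u+v)=0.9899423383 cn(u+v)=0.1414714348 dn(u+v)=0.6795668382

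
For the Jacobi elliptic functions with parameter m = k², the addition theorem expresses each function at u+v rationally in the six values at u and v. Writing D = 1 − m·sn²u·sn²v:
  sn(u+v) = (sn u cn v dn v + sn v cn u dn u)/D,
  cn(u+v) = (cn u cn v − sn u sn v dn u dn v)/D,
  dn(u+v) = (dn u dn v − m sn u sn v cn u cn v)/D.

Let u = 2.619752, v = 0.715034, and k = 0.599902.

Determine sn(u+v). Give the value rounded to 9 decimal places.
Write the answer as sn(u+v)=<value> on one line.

sn u = 0.749062603352981, cn u = -0.6624992198169403, dn u = 0.8933486761677735
sn v = 0.6406556073494699, cn v = 0.7678283615311965, dn v = 0.9231955400421698
m = k² = 0.359882409604
D = 1 − m·sn²u·sn²v = 0.9171206923852215
sn(u+v) = (sn u·cn v·dn v + sn v·cn u·dn u)/D = 0.1518099010676432/0.9171206923852215 = 0.1655288146130695

sn(u+v)=0.165528815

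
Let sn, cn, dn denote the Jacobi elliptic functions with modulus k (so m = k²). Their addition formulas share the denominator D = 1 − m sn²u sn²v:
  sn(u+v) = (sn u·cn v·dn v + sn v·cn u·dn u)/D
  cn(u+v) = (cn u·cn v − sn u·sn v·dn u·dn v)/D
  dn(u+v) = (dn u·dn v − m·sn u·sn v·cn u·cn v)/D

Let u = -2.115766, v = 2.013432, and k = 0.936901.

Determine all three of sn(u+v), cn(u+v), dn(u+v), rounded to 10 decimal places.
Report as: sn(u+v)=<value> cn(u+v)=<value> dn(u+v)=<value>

sn u = -0.9913888623736409, cn u = 0.1309508440656188, dn u = 0.3704981185370065
sn v = 0.9856024375162768, cn v = 0.1690793753299727, dn v = 0.3838104294333416
m = k² = 0.877783483801
D = 1 − m·sn²u·sn²v = 0.1619324715778242
sn(u+v) = (sn u·cn v·dn v + sn v·cn u·dn u)/D = -0.0165170985931842/0.1619324715778242 = -0.101999916584032
cn(u+v) = (cn u·cn v − sn u·sn v·dn u·dn v)/D = 0.1610878977619545/0.1619324715778242 = 0.9947844073048444
dn(u+v) = (dn u·dn v − m·sn u·sn v·cn u·cn v)/D = 0.1611913559988212/0.1619324715778242 = 0.9954233047159609

sn(u+v)=-0.1019999166 cn(u+v)=0.9947844073 dn(u+v)=0.9954233047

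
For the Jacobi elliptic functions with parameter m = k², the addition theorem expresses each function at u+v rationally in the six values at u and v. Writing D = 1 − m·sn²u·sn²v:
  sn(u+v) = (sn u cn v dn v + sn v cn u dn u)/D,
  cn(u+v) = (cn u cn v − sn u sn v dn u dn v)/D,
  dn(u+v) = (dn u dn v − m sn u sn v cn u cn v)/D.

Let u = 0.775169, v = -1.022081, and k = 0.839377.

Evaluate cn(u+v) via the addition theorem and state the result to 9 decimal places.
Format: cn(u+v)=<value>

sn u = 0.6648108853106843, cn u = 0.7470117045752524, dn u = 0.82982281523333
sn v = -0.7964749084631643, cn v = 0.6046715804373429, dn v = 0.7436737406616797
m = k² = 0.704553748129
D = 1 − m·sn²u·sn²v = 0.8024602178331638
cn(u+v) = (cn u·cn v − sn u·sn v·dn u·dn v)/D = 0.7784636331870461/0.8024602178331638 = 0.970096231423267

cn(u+v)=0.970096231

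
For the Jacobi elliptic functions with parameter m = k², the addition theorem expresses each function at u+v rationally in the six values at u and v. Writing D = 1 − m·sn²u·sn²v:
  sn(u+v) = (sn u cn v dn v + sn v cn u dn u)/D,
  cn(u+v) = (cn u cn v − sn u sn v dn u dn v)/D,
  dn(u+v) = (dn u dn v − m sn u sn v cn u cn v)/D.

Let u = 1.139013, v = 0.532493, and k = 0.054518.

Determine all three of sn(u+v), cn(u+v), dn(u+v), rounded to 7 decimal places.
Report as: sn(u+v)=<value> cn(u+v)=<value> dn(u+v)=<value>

sn u = 0.9079847489258639, cn u = 0.4190032168349498, dn u = 0.9987740486496734
sn v = 0.5076218650656764, cn v = 0.8615799684923299, dn v = 0.9996169868772256
m = k² = 0.002972212324
D = 1 − m·sn²u·sn²v = 0.9993685810971612
sn(u+v) = (sn u·cn v·dn v + sn v·cn u·dn u)/D = 0.9944362800790557/0.9993685810971612 = 0.9950645826660965
cn(u+v) = (cn u·cn v − sn u·sn v·dn u·dn v)/D = -0.09916675726614759/0.9993685810971612 = -0.09922941259297639
dn(u+v) = (dn u·dn v − m·sn u·sn v·cn u·cn v)/D = 0.9978969534321741/0.9993685810971612 = 0.9985274425343937

sn(u+v)=0.9950646 cn(u+v)=-0.0992294 dn(u+v)=0.9985274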